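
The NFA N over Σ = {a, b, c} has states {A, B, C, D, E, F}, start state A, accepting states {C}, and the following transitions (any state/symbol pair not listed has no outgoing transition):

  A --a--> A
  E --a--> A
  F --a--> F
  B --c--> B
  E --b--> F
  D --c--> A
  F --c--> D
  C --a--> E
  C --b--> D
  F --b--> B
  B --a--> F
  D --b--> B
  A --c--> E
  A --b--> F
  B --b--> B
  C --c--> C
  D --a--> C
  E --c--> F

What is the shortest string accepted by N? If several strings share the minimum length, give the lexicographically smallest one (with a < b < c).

A breadth-first search from A reaches an accepting state first via the path A → F → D → C on input bca.
No string of length < 3 is accepted (BFS exhausts all shorter strings without reaching an accepting state), and bca is the lexicographically least accepting string of length 3.

bca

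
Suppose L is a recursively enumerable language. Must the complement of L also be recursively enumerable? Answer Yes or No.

No

If both L and its complement were r.e., running the two recognisers in parallel would decide L, so L would be recursive; but there are r.e. languages that are not recursive (e.g. the halting problem), and their complements are therefore not r.e.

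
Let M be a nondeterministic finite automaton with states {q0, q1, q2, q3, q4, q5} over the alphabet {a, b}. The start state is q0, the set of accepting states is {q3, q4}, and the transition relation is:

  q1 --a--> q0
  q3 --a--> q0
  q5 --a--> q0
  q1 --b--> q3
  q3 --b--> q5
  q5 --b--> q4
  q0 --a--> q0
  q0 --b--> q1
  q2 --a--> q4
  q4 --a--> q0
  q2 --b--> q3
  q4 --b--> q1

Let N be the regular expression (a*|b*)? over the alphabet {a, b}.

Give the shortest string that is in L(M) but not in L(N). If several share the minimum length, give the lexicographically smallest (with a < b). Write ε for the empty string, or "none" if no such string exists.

The string abb is accepted by M but not by N.
No shorter string lies in the difference, and abb is the lexicographically first length-3 string in L(M) \ L(N).

abb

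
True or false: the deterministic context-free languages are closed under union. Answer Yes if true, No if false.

No

{aⁿbⁿ : n≥0} and {aⁿb²ⁿ : n≥0} are each accepted by a deterministic PDA (push the a's; pop one per b, respectively one per two b's), but their union U is not. Suppose a DPDA M accepted U. Being deterministic, M has a single run on aⁿb²ⁿ, and since aⁿbⁿ ∈ U that run passes through an accepting configuration right after consuming the prefix aⁿbⁿ and then goes on to accept again after n more b's. Build an ordinary (nondeterministic) PDA M′ that simulates M on a's and b's and, at any moment when M is in an accepting state, may switch to a second mode in which it reads only c's, feeding each c to M as a b; M′ accepts when M does. Then M′ accepts aⁱbʲcᵏ (k≥1) exactly when both aⁱbʲ ∈ U and aⁱbʲ⁺ᵏ ∈ U, and checking the four cases (i=j or j=2i, combined with j+k=i or j+k=2i) leaves only i=j=k: so L(M′) ∩ a*b*c⁺ = {aⁿbⁿcⁿ : n≥1} would be context-free, which it is not (pumping lemma) — contradiction. (The union is an unambiguous CFL; it is determinism, not unambiguity, that fails.)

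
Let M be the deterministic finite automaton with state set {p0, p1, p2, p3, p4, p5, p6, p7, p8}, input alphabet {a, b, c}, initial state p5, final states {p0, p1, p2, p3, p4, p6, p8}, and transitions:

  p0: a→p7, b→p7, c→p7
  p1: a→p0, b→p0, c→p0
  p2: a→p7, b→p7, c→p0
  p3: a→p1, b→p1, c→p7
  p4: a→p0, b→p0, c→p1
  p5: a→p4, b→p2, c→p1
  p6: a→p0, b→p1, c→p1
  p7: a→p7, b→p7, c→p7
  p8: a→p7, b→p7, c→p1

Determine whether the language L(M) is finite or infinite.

finite

The useful states (reachable from p5 and able to reach an accepting state) are {p0, p1, p2, p4, p5}.
Restricted to these states the transition graph has no cycle, so every accepting path has bounded length and L is finite.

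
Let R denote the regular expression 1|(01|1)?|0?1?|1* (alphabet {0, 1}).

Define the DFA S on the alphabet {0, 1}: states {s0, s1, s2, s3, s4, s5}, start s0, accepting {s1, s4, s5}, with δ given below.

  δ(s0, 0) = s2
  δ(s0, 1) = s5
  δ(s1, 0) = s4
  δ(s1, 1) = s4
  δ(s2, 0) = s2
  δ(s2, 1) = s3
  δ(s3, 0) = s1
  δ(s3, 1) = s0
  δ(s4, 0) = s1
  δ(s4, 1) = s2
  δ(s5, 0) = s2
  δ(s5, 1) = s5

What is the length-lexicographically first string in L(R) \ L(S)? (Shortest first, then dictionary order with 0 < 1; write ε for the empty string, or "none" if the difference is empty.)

The empty string ε is accepted by R but not by S.
Since ε is the unique shortest string, it is the required witness.

ε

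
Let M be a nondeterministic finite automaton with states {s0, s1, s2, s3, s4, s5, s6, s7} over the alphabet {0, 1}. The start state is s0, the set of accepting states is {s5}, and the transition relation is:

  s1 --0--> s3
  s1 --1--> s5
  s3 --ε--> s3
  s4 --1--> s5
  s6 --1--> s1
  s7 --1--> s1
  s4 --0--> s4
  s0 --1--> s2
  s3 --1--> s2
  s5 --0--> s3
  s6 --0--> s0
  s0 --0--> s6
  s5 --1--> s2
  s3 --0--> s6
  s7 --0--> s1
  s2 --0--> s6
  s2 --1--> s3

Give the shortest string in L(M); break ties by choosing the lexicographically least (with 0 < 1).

A breadth-first search from s0 reaches an accepting state first via the path s0 → s6 → s1 → s5 on input 011.
No string of length < 3 is accepted (BFS exhausts all shorter strings without reaching an accepting state), and 011 is the lexicographically least accepting string of length 3.

011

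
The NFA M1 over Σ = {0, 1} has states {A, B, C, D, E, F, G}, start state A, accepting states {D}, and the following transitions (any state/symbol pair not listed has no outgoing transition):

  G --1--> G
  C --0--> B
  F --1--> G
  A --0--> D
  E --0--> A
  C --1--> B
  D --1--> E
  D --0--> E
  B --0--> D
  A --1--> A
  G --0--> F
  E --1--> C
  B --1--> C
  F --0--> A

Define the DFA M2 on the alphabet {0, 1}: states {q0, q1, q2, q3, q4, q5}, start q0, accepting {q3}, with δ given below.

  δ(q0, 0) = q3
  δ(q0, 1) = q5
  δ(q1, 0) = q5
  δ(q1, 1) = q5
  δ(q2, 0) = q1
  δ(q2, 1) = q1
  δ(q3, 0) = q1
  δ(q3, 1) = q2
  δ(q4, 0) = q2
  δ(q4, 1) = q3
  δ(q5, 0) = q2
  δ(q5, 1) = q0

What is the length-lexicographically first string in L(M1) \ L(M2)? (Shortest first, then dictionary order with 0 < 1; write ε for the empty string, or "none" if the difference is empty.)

10

The string 10 is accepted by M1 but not by M2.
No shorter string lies in the difference, and 10 is the lexicographically first length-2 string in L(M1) \ L(M2).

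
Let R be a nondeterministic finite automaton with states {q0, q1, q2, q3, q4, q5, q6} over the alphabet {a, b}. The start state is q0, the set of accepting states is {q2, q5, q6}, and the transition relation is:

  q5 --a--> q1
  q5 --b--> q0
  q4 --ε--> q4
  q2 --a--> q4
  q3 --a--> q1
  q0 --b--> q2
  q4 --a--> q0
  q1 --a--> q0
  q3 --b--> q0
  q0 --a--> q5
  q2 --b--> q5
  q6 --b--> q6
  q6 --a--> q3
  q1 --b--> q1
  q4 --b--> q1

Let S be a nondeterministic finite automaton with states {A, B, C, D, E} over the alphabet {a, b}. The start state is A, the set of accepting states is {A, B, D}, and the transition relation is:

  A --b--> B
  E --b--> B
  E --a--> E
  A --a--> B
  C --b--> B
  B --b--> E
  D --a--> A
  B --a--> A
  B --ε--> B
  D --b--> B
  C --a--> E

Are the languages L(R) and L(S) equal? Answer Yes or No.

The string bb is accepted by R but rejected by S.
So L(R) ≠ L(S).

No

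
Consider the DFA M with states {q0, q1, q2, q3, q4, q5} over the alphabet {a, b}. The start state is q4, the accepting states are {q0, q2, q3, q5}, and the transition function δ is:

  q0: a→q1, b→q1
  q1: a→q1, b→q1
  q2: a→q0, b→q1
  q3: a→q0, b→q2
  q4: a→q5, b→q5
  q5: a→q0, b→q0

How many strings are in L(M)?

The useful subgraph on states {q0, q4, q5} is acyclic, so L(M) is finite; the longest accepting path visits 3 useful states, giving maximum string length 2.
Counting accepting paths from q4 by length: 2 of length 1, 4 of length 2. Total 6.

6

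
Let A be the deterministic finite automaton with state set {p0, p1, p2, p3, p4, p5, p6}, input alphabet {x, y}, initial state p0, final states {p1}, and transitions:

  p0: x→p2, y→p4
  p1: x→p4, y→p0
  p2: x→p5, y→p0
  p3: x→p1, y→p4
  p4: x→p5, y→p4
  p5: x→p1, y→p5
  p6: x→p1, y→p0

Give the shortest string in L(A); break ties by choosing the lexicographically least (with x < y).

xxx

A breadth-first search from p0 reaches an accepting state first via the path p0 → p2 → p5 → p1 on input xxx.
No string of length < 3 is accepted (BFS exhausts all shorter strings without reaching an accepting state), and xxx is the lexicographically least accepting string of length 3.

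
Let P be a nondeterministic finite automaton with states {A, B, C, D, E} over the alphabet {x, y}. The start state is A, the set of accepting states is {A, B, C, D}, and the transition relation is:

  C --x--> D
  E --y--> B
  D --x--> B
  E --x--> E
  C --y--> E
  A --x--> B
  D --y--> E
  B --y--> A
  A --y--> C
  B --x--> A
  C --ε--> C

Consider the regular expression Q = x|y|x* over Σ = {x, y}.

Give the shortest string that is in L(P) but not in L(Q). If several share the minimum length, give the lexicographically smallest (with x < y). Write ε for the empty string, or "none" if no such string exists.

The string xy is accepted by P but not by Q.
No shorter string lies in the difference, and xy is the lexicographically first length-2 string in L(P) \ L(Q).

xy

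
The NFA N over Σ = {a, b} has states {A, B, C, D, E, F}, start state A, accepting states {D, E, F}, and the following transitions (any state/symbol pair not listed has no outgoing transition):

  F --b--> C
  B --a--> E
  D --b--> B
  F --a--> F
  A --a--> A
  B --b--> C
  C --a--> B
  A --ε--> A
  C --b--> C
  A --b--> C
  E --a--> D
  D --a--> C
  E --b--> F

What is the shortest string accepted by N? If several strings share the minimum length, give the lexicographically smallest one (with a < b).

A breadth-first search from A reaches an accepting state first via the path A → C → B → E on input baa.
No string of length < 3 is accepted (BFS exhausts all shorter strings without reaching an accepting state), and baa is the lexicographically least accepting string of length 3.

baa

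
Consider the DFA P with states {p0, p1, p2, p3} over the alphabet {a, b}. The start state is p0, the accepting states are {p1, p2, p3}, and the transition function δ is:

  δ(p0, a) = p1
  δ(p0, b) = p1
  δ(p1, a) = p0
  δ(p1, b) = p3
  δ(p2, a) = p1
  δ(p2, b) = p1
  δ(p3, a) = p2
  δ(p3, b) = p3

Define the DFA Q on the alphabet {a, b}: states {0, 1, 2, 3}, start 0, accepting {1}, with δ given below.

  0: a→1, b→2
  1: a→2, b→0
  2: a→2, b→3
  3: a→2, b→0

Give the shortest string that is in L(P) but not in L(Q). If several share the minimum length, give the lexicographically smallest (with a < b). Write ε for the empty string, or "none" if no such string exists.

The string b is accepted by P but not by Q.
No shorter string lies in the difference, and b is the lexicographically first length-1 string in L(P) \ L(Q).

b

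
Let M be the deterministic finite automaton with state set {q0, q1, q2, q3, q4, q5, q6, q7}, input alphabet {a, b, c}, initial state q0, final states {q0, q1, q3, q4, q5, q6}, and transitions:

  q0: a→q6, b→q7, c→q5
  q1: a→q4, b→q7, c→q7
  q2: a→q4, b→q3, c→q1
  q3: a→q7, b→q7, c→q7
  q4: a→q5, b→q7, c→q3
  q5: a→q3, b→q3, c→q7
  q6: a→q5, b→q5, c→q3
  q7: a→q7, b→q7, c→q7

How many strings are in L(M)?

12

The useful subgraph on states {q0, q3, q5, q6} is acyclic, so L(M) is finite; the longest accepting path visits 4 useful states, giving maximum string length 3.
Counting accepting paths from q0 by length: 1 of length 0, 2 of length 1, 5 of length 2, 4 of length 3. Total 12.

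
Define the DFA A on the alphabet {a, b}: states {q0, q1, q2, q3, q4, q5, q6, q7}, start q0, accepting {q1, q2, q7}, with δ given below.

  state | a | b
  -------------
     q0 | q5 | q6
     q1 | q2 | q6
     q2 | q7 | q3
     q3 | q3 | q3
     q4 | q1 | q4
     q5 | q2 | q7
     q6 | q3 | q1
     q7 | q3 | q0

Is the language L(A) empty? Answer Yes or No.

No

The string aa is accepted: the run q0 → q5 → q2 ends in the accepting state q2.
Since at least one string is accepted, L(A) is not empty.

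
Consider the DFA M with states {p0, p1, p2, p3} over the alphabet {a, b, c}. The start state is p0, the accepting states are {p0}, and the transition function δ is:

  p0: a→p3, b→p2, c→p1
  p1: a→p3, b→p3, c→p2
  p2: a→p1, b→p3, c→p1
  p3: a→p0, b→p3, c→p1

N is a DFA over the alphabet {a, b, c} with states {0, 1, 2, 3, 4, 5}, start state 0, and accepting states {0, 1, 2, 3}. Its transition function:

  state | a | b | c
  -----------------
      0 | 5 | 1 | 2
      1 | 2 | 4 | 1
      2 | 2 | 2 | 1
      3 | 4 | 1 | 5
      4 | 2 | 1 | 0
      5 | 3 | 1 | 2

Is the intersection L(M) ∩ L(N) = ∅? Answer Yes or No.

The empty string ε is accepted by both M and N.
Hence L(M) ∩ L(N) ≠ ∅.

No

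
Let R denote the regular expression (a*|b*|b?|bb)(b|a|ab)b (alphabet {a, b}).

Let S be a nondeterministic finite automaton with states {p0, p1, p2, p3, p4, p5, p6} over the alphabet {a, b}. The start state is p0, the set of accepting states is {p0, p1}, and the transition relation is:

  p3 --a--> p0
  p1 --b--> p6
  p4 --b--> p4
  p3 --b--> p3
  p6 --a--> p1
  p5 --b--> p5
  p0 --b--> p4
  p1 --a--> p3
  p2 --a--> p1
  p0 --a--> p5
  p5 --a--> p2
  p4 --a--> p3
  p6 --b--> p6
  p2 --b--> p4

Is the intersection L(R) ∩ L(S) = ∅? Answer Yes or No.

Converting the expression R to a DFA (subset construction, then merging equivalent states) gives the minimal DFA with states {r0, r1, r2, r3, r4, r5, r6, r7}, start state r0, accepting states {r3, r5, r7} and transitions r0: a→r1, b→r2; r1: a→r1, b→r3; r2: a→r4, b→r5; r3: a→r6, b→r7; r4: a→r6, b→r3; r5: a→r4, b→r5; r6: a→r6, b→r6; r7: a→r6, b→r6.
Exploring the product automaton R × S from the start pair (r0, p0), following both machines on each input symbol, reaches 24 state pairs: (r0, p0), (r1, p5), (r2, p4), (r1, p2), (r3, p5), (r4, p3), (r5, p4), (r1, p1), (r3, p4), (r6, p2), (r7, p5), (r6, p0), (r3, p3), (r1, p3), (r3, p6), (r6, p3), (r7, p4), (r6, p1), (r6, p4), (r6, p5), (r7, p3), (r1, p0), (r7, p6), (r6, p6).
R accepts in {r3, r5, r7} and S accepts in {p0, p1}; no reachable pair has both components accepting, so no string drives both machines to acceptance simultaneously and L(R) ∩ L(S) = ∅.
So no string is accepted by both, and the intersection is empty.

Yes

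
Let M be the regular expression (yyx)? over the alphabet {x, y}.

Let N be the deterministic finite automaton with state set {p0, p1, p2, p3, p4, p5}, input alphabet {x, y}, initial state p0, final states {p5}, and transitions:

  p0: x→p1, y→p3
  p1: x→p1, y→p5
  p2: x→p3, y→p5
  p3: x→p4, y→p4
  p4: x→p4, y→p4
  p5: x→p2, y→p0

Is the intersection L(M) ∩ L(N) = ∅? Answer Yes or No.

Converting the expression M to a DFA (subset construction, then merging equivalent states) gives the minimal DFA with states {m0, m1, m2, m3, m4}, start state m0, accepting states {m0, m4} and transitions m0: x→m1, y→m2; m1: x→m1, y→m1; m2: x→m1, y→m3; m3: x→m4, y→m1; m4: x→m1, y→m1.
Exploring the product automaton M × N from the start pair (m0, p0), following both machines on each input symbol, reaches 10 state pairs: (m0, p0), (m1, p1), (m2, p3), (m1, p5), (m1, p4), (m3, p4), (m1, p2), (m1, p0), (m4, p4), (m1, p3).
M accepts in {m0, m4} and N accepts in {p5}; no reachable pair has both components accepting, so no string drives both machines to acceptance simultaneously and L(M) ∩ L(N) = ∅.
So no string is accepted by both, and the intersection is empty.

Yes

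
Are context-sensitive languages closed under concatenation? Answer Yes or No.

Yes

With disjoint nonterminals (and terminals first replaced by fresh nonterminal copies so contexts cannot straddle the boundary), S → S₁S₂ added to two noncontracting grammars is noncontracting and generates L₁L₂; equivalently an LBA guesses the split point and checks each part in place.
So the context-sensitive languages are closed under concatenation.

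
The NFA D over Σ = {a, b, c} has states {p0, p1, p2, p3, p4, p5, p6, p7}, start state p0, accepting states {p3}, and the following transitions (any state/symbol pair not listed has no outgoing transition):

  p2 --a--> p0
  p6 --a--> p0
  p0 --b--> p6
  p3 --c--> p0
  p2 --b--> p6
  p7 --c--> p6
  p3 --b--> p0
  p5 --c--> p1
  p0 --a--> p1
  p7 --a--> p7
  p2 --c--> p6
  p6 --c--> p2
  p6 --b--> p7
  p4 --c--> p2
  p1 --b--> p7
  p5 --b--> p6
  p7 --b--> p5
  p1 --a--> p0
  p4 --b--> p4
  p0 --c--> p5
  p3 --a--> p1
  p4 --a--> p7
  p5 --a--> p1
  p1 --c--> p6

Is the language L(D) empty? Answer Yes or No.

Yes

The states reachable from the start state are {p0, p1, p2, p5, p6, p7}.
None of the accepting states {p3} is reachable, so no string is accepted and L(D) = ∅.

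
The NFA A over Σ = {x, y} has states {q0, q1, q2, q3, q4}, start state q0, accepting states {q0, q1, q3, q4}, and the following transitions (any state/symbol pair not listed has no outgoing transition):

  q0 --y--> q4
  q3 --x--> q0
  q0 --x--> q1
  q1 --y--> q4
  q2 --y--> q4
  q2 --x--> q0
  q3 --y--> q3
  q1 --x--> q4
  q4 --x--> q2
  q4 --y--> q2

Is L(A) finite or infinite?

infinite

State q0 is reachable from the start and can reach an accepting state, and it lies on the cycle q0 → q1 → q4 → q2 → q0.
Traversing that cycle any number of times yields accepted strings of unbounded length, so the language is infinite.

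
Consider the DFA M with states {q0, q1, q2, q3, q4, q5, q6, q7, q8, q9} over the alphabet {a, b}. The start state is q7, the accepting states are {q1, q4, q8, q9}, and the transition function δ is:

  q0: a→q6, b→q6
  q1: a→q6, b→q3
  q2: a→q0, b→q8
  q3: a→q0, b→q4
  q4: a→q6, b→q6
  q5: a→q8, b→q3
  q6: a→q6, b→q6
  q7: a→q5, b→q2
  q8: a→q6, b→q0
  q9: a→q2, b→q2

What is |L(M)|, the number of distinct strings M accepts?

3

The useful subgraph on states {q2, q3, q4, q5, q7, q8} is acyclic, so L(M) is finite; the longest accepting path visits 4 useful states, giving maximum string length 3.
Counting accepting paths from q7 by length: 2 of length 2, 1 of length 3. Total 3.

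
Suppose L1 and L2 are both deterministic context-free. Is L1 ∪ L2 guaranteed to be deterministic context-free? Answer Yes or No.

No

{aⁿbⁿ : n≥0} and {aⁿb²ⁿ : n≥0} are each accepted by a deterministic PDA (push the a's; pop one per b, respectively one per two b's), but their union U is not. Suppose a DPDA M accepted U. Being deterministic, M has a single run on aⁿb²ⁿ, and since aⁿbⁿ ∈ U that run passes through an accepting configuration right after consuming the prefix aⁿbⁿ and then goes on to accept again after n more b's. Build an ordinary (nondeterministic) PDA M′ that simulates M on a's and b's and, at any moment when M is in an accepting state, may switch to a second mode in which it reads only c's, feeding each c to M as a b; M′ accepts when M does. Then M′ accepts aⁱbʲcᵏ (k≥1) exactly when both aⁱbʲ ∈ U and aⁱbʲ⁺ᵏ ∈ U, and checking the four cases (i=j or j=2i, combined with j+k=i or j+k=2i) leaves only i=j=k: so L(M′) ∩ a*b*c⁺ = {aⁿbⁿcⁿ : n≥1} would be context-free, which it is not (pumping lemma) — contradiction. (The union is an unambiguous CFL; it is determinism, not unambiguity, that fails.)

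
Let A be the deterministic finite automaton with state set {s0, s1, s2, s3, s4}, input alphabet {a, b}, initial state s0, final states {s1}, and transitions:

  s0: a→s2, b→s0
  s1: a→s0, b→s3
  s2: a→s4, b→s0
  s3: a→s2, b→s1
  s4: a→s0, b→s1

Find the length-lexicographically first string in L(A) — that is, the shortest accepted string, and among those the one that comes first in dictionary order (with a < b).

A breadth-first search from s0 reaches an accepting state first via the path s0 → s2 → s4 → s1 on input aab.
No string of length < 3 is accepted (BFS exhausts all shorter strings without reaching an accepting state), and aab is the lexicographically least accepting string of length 3.

aab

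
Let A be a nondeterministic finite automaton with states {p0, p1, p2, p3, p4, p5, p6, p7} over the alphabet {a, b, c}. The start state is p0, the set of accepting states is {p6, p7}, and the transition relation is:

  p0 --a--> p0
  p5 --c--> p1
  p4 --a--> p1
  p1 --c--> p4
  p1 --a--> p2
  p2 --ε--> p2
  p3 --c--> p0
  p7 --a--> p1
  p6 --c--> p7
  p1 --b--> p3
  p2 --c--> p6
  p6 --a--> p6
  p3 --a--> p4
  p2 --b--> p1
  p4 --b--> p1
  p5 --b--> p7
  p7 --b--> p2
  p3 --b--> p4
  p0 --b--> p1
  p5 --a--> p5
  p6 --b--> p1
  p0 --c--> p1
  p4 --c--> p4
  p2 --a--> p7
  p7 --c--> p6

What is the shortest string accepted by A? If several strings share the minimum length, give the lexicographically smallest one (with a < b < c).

baa

A breadth-first search from p0 reaches an accepting state first via the path p0 → p1 → p2 → p7 on input baa.
No string of length < 3 is accepted (BFS exhausts all shorter strings without reaching an accepting state), and baa is the lexicographically least accepting string of length 3.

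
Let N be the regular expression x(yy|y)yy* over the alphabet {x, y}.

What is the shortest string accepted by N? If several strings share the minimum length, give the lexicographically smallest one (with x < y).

By inspection of the expression, no string of length less than 3 matches, and xyy is the lexicographically first match of length 3.

xyy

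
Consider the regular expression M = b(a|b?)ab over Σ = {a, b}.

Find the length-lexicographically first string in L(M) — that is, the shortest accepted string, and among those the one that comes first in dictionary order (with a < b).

By inspection of the expression, no string of length less than 3 matches, and bab is the lexicographically first match of length 3.

bab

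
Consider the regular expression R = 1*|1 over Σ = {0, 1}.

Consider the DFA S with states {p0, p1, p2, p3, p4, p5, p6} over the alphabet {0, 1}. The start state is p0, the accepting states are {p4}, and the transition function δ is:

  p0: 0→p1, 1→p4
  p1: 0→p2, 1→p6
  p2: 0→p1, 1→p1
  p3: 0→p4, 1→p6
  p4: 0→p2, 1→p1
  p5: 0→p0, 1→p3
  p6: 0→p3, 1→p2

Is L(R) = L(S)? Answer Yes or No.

The empty string ε is accepted by R but rejected by S.
So L(R) ≠ L(S).

No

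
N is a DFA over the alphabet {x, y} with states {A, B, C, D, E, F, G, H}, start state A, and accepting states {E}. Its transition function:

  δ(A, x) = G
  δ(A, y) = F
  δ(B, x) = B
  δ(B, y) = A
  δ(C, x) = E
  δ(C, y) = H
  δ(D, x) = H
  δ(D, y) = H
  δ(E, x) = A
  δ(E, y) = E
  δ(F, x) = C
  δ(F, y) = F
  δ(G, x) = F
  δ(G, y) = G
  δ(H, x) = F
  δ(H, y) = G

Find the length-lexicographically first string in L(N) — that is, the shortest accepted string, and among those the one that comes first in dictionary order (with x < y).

A breadth-first search from A reaches an accepting state first via the path A → F → C → E on input yxx.
No string of length < 3 is accepted (BFS exhausts all shorter strings without reaching an accepting state), and yxx is the lexicographically least accepting string of length 3.

yxx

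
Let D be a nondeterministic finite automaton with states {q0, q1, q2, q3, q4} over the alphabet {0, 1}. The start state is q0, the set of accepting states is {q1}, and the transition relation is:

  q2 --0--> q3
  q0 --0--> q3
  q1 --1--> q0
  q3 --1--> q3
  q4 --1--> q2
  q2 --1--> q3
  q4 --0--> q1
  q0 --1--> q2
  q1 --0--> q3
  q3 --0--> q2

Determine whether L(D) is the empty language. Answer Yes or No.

The states reachable from the start state are {q0, q2, q3}.
None of the accepting states {q1} is reachable, so no string is accepted and L(D) = ∅.

Yes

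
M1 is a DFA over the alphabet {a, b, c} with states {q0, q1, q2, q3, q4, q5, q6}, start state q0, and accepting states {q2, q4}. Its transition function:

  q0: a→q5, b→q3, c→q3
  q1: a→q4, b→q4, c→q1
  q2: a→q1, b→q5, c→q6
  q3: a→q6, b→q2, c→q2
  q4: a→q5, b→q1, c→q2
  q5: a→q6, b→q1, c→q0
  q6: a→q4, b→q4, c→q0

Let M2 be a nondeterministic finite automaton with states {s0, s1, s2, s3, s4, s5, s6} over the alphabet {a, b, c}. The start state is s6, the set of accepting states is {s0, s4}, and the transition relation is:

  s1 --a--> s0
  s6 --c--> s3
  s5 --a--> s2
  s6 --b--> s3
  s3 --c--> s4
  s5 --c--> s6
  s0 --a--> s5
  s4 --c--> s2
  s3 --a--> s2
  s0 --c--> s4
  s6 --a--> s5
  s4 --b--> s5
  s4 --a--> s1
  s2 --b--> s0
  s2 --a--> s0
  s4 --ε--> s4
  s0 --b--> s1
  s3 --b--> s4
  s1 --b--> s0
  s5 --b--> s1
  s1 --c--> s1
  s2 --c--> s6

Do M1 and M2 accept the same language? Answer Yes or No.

Exploring the product automaton M1 × M2 from the start pair (q0, s6), following both machines on each input symbol, reaches 7 state pairs: (q0, s6), (q5, s5), (q3, s3), (q6, s2), (q1, s1), (q2, s4), (q4, s0).
M1 accepts in {q2, q4} and M2 accepts in {s0, s4}. In every reachable pair the two components are either both accepting — (q2, s4), (q4, s0) — or both non-accepting, so no string is accepted by exactly one of the machines: L(M1) \ L(M2) and L(M2) \ L(M1) are both empty.
Hence every string is accepted by M1 iff it is accepted by M2, and the two languages coincide.

Yes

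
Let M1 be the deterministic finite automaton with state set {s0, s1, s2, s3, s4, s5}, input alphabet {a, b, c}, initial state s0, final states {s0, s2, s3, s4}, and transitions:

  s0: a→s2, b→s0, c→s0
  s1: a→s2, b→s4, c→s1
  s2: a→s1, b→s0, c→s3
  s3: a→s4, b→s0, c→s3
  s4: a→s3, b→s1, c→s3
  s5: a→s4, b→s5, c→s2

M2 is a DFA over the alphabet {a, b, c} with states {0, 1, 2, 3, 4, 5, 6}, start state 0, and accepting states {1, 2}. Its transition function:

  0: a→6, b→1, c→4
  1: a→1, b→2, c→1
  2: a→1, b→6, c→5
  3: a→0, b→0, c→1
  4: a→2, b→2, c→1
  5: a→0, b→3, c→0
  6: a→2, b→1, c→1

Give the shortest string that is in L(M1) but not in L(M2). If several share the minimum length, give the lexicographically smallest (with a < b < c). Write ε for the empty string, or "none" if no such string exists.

The empty string ε is accepted by M1 but not by M2.
Since ε is the unique shortest string, it is the required witness.

ε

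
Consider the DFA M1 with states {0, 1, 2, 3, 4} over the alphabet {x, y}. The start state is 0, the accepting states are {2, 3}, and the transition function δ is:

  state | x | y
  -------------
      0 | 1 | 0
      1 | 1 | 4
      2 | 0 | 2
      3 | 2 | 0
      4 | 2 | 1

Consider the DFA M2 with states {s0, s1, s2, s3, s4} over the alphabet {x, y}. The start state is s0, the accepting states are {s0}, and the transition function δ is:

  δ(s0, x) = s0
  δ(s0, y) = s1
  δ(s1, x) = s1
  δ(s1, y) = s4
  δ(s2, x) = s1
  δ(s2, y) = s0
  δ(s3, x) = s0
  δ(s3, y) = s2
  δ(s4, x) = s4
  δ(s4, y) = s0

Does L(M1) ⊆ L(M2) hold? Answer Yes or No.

The string xyx is in L(M1) but not in L(M2).
So L(M1) ⊄ L(M2).

No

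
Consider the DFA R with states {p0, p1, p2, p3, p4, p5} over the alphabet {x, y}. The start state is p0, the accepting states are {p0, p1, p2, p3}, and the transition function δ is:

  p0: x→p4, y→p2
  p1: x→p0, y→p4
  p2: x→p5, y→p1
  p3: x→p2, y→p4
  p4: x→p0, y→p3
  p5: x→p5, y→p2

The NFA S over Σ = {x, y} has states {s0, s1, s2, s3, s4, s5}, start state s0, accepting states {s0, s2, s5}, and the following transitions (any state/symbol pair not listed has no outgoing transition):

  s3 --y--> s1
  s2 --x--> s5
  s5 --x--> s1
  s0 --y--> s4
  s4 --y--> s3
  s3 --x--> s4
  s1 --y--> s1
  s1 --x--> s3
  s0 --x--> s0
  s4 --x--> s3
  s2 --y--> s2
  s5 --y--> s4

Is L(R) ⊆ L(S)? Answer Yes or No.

The string y is in L(R) but not in L(S).
So L(R) ⊄ L(S).

No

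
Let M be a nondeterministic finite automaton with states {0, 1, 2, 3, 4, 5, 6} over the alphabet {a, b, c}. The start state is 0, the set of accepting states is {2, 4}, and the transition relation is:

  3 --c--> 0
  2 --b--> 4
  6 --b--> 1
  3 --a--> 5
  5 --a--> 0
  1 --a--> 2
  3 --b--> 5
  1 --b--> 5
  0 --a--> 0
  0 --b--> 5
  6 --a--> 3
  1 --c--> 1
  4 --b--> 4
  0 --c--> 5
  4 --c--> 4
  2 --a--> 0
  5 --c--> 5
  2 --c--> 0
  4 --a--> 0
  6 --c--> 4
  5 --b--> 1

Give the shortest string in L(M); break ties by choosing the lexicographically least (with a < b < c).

A breadth-first search from 0 reaches an accepting state first via the path 0 → 5 → 1 → 2 on input bba.
No string of length < 3 is accepted (BFS exhausts all shorter strings without reaching an accepting state), and bba is the lexicographically least accepting string of length 3.

bba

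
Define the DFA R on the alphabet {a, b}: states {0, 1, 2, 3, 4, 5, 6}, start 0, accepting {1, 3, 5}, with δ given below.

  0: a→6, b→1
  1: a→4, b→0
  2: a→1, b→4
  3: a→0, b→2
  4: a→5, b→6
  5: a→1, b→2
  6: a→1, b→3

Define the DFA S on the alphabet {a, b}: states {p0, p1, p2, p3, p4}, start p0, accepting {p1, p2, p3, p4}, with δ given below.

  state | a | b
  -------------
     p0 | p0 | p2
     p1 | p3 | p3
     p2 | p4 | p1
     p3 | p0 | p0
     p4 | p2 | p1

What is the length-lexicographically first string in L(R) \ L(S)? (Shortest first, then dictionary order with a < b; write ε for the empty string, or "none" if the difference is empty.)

The string aa is accepted by R but not by S.
No shorter string lies in the difference, and aa is the lexicographically first length-2 string in L(R) \ L(S).

aa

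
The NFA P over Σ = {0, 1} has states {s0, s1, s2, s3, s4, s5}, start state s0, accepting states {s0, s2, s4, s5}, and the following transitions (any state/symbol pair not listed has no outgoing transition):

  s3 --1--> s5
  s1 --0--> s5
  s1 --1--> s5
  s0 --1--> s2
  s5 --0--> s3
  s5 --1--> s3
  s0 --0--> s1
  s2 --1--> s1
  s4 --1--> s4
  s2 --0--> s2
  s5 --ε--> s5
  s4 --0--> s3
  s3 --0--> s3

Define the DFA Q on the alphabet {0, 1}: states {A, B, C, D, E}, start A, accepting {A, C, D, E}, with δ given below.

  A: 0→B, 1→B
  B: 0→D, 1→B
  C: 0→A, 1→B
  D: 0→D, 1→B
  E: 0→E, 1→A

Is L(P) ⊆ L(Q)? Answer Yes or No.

The string 1 is in L(P) but not in L(Q).
So L(P) ⊄ L(Q).

No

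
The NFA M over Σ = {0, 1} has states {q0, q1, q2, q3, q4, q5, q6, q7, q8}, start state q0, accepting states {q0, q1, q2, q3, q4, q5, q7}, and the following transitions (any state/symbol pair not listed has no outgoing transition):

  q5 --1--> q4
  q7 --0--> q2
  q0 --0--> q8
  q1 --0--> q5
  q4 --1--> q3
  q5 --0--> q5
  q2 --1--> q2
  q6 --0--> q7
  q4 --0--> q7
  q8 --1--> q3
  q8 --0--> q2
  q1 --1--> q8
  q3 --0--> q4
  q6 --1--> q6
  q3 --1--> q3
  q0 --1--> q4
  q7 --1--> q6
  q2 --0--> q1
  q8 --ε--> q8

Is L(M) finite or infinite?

State q8 is reachable from the start and can reach an accepting state, and it lies on the cycle q8 → q2 → q1 → q8.
Traversing that cycle any number of times yields accepted strings of unbounded length, so the language is infinite.

infinite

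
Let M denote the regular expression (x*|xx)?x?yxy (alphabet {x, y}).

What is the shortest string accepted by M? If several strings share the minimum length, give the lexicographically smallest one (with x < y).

yxy

By inspection of the expression, no string of length less than 3 matches, and yxy is the lexicographically first match of length 3.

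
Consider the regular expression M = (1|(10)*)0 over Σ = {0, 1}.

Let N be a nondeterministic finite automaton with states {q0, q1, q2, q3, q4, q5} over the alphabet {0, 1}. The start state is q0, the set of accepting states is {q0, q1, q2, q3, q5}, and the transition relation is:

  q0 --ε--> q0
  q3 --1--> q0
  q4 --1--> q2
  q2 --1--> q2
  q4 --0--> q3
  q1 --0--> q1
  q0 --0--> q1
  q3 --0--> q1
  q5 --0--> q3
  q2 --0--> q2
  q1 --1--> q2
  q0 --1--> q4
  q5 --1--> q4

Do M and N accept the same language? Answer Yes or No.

The empty string ε is accepted by N but rejected by M.
So L(M) ≠ L(N).

No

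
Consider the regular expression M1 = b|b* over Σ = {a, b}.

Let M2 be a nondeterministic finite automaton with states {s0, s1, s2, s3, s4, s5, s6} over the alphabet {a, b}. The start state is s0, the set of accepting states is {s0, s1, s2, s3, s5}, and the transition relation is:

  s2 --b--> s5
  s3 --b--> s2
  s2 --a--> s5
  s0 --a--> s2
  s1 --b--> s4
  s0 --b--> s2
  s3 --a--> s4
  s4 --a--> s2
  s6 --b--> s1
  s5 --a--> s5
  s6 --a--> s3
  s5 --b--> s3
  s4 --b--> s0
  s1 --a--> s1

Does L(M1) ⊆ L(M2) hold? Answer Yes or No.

Converting the expression M1 to a DFA (subset construction, then merging equivalent states) gives the minimal DFA with states {r0, r1}, start state r0, accepting states {r0} and transitions r0: a→r1, b→r0; r1: a→r1, b→r1.
Exploring the product automaton M1 × M2 from the start pair (r0, s0), following both machines on each input symbol, reaches 9 state pairs: (r0, s0), (r1, s2), (r0, s2), (r1, s5), (r0, s5), (r1, s3), (r0, s3), (r1, s4), (r1, s0).
M1 accepts in {r0} and M2 accepts in {s0, s1, s2, s3, s5}. The reachable pairs whose M1-component is accepting are (r0, s0), (r0, s2), (r0, s5), (r0, s3); in each of them the M2-component is accepting too, so the product for L(M1) \ L(M2) (M1-component accepting, M2-component rejecting) has no reachable accepting pair and the difference is empty.
Hence every string in L(M1) is also in L(M2).

Yes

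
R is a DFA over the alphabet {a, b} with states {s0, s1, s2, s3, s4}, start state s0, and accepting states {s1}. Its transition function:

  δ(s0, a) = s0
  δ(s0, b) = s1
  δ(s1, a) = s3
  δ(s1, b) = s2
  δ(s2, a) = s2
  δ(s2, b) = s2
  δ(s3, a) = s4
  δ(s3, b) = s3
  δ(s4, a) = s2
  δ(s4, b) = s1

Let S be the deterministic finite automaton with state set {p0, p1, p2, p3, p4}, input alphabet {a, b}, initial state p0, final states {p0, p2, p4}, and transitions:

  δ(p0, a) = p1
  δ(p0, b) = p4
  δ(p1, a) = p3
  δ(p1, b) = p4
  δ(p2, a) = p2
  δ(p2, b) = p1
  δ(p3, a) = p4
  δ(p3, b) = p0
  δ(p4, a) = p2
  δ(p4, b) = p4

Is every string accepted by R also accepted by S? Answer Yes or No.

The string baab is in L(R) but not in L(S).
So L(R) ⊄ L(S).

No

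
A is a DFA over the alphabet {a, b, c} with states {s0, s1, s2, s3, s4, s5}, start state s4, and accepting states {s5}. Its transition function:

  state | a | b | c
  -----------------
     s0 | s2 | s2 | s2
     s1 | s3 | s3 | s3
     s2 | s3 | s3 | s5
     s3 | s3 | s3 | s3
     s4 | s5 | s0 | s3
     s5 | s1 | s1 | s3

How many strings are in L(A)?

4

The useful subgraph on states {s0, s2, s4, s5} is acyclic, so L(A) is finite; the longest accepting path visits 4 useful states, giving maximum string length 3.
Counting accepting paths from s4 by length: 1 of length 1, 3 of length 3. Total 4.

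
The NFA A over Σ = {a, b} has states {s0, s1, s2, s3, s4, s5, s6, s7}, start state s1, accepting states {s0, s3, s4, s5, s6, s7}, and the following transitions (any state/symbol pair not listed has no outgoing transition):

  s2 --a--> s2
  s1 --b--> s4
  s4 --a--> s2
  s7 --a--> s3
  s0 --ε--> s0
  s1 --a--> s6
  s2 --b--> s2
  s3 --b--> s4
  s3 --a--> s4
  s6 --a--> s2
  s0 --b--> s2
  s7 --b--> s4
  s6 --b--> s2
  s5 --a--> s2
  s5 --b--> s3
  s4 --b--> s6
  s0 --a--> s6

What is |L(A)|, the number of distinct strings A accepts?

The useful subgraph on states {s1, s4, s6} is acyclic, so L(A) is finite; the longest accepting path visits 3 useful states, giving maximum string length 2.
Counting accepting paths from s1 by length: 2 of length 1, 1 of length 2. Total 3.

3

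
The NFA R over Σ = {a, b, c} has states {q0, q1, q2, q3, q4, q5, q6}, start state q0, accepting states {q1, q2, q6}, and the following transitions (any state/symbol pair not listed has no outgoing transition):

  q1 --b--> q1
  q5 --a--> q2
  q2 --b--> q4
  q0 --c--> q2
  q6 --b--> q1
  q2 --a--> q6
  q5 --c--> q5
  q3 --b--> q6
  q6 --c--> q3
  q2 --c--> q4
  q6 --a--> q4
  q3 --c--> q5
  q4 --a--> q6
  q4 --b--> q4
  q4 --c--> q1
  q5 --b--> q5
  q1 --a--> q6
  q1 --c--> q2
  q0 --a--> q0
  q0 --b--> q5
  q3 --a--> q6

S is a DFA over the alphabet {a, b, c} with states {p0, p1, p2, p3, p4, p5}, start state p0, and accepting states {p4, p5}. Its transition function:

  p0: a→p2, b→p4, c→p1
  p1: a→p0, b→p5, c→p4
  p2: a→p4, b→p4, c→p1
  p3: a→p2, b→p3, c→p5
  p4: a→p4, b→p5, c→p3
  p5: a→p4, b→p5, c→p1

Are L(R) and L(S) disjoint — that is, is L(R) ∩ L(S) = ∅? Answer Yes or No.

No

The string ba is accepted by both R and S.
Hence L(R) ∩ L(S) ≠ ∅.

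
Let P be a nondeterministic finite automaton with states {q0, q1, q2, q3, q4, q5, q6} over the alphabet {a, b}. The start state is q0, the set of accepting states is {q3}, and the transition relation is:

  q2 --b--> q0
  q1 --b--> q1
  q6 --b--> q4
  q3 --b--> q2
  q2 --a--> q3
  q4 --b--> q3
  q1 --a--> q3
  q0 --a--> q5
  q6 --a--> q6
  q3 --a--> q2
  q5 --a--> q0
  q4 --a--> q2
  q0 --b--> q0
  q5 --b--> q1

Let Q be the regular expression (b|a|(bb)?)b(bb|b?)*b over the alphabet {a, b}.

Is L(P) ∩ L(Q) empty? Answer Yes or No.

Converting the expression Q to a DFA (subset construction, then merging equivalent states) gives the minimal DFA with states {r0, r1, r2, r3, r4}, start state r0, accepting states {r4} and transitions r0: a→r1, b→r2; r1: a→r3, b→r2; r2: a→r3, b→r4; r3: a→r3, b→r3; r4: a→r3, b→r4.
Exploring the product automaton P × Q from the start pair (q0, r0), following both machines on each input symbol, reaches 11 state pairs: (q0, r0), (q5, r1), (q0, r2), (q0, r3), (q1, r2), (q5, r3), (q0, r4), (q3, r3), (q1, r4), (q1, r3), (q2, r3).
P accepts in {q3} and Q accepts in {r4}; no reachable pair has both components accepting, so no string drives both machines to acceptance simultaneously and L(P) ∩ L(Q) = ∅.
So no string is accepted by both, and the intersection is empty.

Yes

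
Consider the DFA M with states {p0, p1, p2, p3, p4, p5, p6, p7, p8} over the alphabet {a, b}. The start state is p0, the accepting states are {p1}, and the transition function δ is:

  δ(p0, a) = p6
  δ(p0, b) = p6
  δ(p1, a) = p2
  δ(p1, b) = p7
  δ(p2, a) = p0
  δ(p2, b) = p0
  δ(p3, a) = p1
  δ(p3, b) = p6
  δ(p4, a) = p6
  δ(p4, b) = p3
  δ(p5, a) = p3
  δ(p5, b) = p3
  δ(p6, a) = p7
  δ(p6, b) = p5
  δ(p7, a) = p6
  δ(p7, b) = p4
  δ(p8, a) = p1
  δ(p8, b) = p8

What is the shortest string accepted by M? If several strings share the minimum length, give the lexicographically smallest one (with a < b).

abaa

A breadth-first search from p0 reaches an accepting state first via the path p0 → p6 → p5 → p3 → p1 on input abaa.
No string of length < 4 is accepted (BFS exhausts all shorter strings without reaching an accepting state), and abaa is the lexicographically least accepting string of length 4.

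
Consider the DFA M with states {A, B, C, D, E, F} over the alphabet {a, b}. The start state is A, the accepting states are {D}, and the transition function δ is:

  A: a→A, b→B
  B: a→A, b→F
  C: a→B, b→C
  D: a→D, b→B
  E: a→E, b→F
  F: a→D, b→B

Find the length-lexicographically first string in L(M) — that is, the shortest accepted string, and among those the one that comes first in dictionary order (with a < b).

bba

A breadth-first search from A reaches an accepting state first via the path A → B → F → D on input bba.
No string of length < 3 is accepted (BFS exhausts all shorter strings without reaching an accepting state), and bba is the lexicographically least accepting string of length 3.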